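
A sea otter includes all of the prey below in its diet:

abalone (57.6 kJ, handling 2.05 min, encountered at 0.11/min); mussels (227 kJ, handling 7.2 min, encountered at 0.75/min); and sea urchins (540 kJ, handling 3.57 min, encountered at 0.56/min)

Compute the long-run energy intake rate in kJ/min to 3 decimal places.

55.537 kJ/min

R = Σλ_iE_i / (1 + Σλ_ih_i)
Numerator: 0.11×57.6 + 0.75×227 + 0.56×540 = 479
Denominator: 1 + 0.11×2.05 + 0.75×7.2 + 0.56×3.57 = 8.625
R = 479/8.625 = 55.54 kJ/min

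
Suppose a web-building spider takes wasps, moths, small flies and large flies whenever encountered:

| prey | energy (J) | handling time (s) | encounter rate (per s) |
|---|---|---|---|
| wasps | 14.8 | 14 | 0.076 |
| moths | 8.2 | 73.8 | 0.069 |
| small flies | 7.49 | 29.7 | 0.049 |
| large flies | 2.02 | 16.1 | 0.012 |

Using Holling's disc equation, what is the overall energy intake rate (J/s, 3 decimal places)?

0.236 J/s

Energy encountered per unit search time: 0.076×14.8 + 0.069×8.2 + 0.049×7.49 + 0.012×2.02 = 2.082 J/s.
Handling time per unit search time: 0.076×14 + 0.069×73.8 + 0.049×29.7 + 0.012×16.1 = 7.805.
Rate = 2.082/(1 + 7.805) = 0.2364 J/s.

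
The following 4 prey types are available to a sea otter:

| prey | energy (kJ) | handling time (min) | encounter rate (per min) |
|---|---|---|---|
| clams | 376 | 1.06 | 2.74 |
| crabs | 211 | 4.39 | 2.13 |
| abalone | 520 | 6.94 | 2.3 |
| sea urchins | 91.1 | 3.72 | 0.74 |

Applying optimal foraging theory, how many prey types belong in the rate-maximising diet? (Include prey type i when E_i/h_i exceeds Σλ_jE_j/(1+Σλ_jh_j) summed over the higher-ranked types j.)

Profitabilities (E/h, kJ/min): clams 355, abalone 74.9, crabs 48.1, sea urchins 24.5. Add prey in this order while the next type's profitability exceeds the intake rate on those already taken.
Rate on top 1: 263.9. abalone: 74.9 < 263.9 → exclude; stop.
Optimal diet: clams — 1 of 4 types.

1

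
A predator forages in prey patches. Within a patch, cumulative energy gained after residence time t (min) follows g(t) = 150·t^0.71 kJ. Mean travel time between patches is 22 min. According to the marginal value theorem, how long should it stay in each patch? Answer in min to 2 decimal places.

53.86 min

By the marginal value theorem, leave when the instantaneous gain rate g'(t) equals the habitat-wide average g(t)/(T + t).
g'(t) = 0.71·150·t^-0.29. Setting 0.71·150·t^-0.29 = 150·t^0.71/(22+t) gives 0.71(22+t) = t, so 0.29·t = 0.71×22.
t* = 0.71×22/0.29 = 53.86 min.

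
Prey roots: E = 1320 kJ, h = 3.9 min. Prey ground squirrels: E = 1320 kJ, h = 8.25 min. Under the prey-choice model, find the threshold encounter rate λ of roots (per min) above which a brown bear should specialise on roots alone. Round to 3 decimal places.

0.230 per min

At the threshold, the rate on roots alone equals the profitability of ground squirrels: λ·1320/(1 + λ·3.9) = 1320/8.25 = 160.
Rearranging, λ(1320 − 160×3.9) = 160, so λ = 160/696 = 0.2299 per min.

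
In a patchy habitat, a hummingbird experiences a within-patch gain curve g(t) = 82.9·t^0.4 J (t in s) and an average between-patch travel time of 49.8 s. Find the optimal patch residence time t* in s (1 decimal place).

33.2 s

Maximise g(t)/(T+t): set derivative to zero → g'(t)(T+t) = g(t).
g'(t) = 0.4·82.9·t^-0.6. Setting 0.4·82.9·t^-0.6 = 82.9·t^0.4/(49.8+t) gives 0.4(49.8+t) = t, so 0.60·t = 0.4×49.8.
t* = 0.4×49.8/0.60 = 33.2 s.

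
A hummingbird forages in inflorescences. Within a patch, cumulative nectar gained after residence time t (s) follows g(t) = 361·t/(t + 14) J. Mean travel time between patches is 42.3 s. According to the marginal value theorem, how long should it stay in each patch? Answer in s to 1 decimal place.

By the marginal value theorem, leave when the instantaneous gain rate g'(t) equals the habitat-wide average g(t)/(T + t).
g'(t) = 361·14/(t + 14)². Setting 361·14/(t+14)² = 361t/[(t+14)(42.3+t)] gives 14(42.3+t) = t(t+14), so t² = 14×42.3 = 592.2.
t* = √592.2 = 24.34 s.

24.3 s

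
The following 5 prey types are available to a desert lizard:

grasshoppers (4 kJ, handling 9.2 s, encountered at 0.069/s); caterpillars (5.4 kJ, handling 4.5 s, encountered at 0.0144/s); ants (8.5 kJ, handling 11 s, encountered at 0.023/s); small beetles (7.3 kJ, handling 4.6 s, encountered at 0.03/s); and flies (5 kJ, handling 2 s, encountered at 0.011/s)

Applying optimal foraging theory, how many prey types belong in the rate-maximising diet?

5

Rank by E/h (kJ/s): flies 2.5, small beetles 1.59, caterpillars 1.2, ants 0.773, grasshoppers 0.435. Include each in turn until the next type's E/h falls below the running intake rate.
Rate on top 1: 0.05382. small beetles: 1.59 > 0.05382 → include.
Rate on top 2: 0.2362. caterpillars: 1.2 > 0.2362 → include.
Rate on top 3: 0.2872. ants: 0.773 > 0.2872 → include.
Rate on top 4: 0.3703. grasshoppers: 0.435 > 0.3703 → include.
Optimal diet: flies, small beetles, caterpillars, ants, grasshoppers — 5 of 5 types.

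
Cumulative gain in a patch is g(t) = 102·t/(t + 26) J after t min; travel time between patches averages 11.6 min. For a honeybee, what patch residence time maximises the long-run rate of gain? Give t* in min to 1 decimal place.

17.4 min

Optimal t* satisfies g'(t*) = g(t*)/(T + t*).
g'(t) = 102·26/(t + 26)². Setting 102·26/(t+26)² = 102t/[(t+26)(11.6+t)] gives 26(11.6+t) = t(t+26), so t² = 26×11.6 = 301.6.
t* = √301.6 = 17.37 min.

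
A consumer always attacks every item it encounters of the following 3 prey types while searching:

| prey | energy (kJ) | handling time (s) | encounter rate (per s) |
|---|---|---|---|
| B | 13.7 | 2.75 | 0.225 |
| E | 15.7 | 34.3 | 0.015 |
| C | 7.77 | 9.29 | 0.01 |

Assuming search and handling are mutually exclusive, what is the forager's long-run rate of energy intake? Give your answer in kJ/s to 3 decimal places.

1.525 kJ/s

R = (0.225×13.7 + 0.015×15.7 + 0.01×7.77) / (1 + 0.225×2.75 + 0.015×34.3 + 0.01×9.29) = 3.396/2.226 = 1.525 kJ/s.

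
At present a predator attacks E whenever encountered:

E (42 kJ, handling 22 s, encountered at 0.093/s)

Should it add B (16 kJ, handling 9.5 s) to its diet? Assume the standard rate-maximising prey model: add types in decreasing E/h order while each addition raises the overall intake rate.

Yes

Current rate: (0.093×42)/(1 + 0.093×22) = 1.282 kJ/s.
B: E/h = 16/9.5 = 1.684 kJ/s.
Since 1.684 > R, including B increases the long-run rate.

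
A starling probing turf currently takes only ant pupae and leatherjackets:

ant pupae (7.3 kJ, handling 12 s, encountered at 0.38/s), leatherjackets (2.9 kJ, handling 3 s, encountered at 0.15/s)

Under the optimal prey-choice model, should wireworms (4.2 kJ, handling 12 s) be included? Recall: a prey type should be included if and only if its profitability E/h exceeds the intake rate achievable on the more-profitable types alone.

No

Current rate: (0.38×7.3 + 0.15×2.9)/(1 + 0.38×12 + 0.15×3) = 0.5339 kJ/s.
Profitability of wireworms: 4.2/12 = 0.35 kJ/s.
0.35 < 0.5339, so adding wireworms would lower the average — exclude it.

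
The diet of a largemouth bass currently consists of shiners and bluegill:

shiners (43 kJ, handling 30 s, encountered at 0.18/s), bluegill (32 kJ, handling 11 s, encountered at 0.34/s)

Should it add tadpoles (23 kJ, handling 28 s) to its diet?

Intake rate on the current diet: R = (0.18×43 + 0.34×32) / (1 + 0.18×30 + 0.34×11) = 18.62/10.14 = 1.836 kJ/s.
Profitability of tadpoles: 23/28 = 0.8214 kJ/s.
Since 0.8214 < R, time spent handling tadpoles is better spent searching.

No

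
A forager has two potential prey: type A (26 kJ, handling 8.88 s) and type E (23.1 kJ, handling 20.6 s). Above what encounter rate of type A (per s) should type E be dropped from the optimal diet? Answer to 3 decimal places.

0.070 per s

The zero-one rule: include type E iff E₂/h₂ > λE₁/(1+λh₁). Equality gives the switch point.
λE₁h₂ = E₂ + λE₂h₁ ⇒ λ = E₂/(E₁h₂ − E₂h₁) = 23.1/(535.6 − 205.1) = 0.0699 per s.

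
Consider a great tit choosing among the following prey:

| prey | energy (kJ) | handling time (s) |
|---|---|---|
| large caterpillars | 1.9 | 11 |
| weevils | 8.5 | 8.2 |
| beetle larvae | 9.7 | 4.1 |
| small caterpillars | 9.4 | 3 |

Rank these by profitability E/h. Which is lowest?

large caterpillars

In descending order of E/h:
small caterpillars: 9.4/3 = 3.13 kJ/s
beetle larvae: 9.7/4.1 = 2.37 kJ/s
weevils: 8.5/8.2 = 1.04 kJ/s
large caterpillars: 1.9/11 = 0.173 kJ/s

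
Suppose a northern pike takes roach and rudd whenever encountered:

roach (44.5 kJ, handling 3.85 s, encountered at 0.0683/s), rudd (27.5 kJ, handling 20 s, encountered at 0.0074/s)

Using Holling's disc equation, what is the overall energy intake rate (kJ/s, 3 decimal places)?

R = (0.0683×44.5 + 0.0074×27.5) / (1 + 0.0683×3.85 + 0.0074×20) = 3.243/1.411 = 2.298 kJ/s.

2.298 kJ/s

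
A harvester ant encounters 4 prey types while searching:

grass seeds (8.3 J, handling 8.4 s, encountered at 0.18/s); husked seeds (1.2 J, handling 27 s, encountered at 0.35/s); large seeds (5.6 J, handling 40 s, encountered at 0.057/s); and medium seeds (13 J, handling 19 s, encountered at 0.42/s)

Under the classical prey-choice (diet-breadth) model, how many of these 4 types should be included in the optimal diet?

Rank by E/h (J/s): grass seeds 0.988, medium seeds 0.684, large seeds 0.14, husked seeds 0.0444. Include each in turn until the next type's E/h falls below the running intake rate.
Rate on top 1: 0.5947. medium seeds: 0.684 > 0.5947 → include.
Rate on top 2: 0.6628. large seeds: 0.14 < 0.6628 → exclude; stop.
Optimal diet: grass seeds, medium seeds — 2 of 4 types.

2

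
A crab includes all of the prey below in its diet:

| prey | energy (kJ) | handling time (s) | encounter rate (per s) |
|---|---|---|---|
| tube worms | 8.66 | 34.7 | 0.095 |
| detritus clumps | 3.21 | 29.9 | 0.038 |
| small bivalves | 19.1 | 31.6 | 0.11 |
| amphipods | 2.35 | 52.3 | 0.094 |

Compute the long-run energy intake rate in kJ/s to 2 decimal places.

Energy encountered per unit search time: 0.095×8.66 + 0.038×3.21 + 0.11×19.1 + 0.094×2.35 = 3.267 kJ/s.
Handling time per unit search time: 0.095×34.7 + 0.038×29.9 + 0.11×31.6 + 0.094×52.3 = 12.82.
Rate = 3.267/(1 + 12.82) = 0.2363 kJ/s.

0.24 kJ/s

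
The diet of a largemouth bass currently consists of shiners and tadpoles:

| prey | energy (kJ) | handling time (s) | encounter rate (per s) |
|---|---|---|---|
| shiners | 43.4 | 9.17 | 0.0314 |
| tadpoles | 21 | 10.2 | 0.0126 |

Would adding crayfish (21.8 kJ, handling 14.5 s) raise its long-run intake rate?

Yes

Intake rate on the current diet: R = (0.0314×43.4 + 0.0126×21) / (1 + 0.0314×9.17 + 0.0126×10.2) = 1.627/1.416 = 1.149 kJ/s.
Profitability of crayfish: 21.8/14.5 = 1.503 kJ/s.
Since 1.503 > R, including crayfish increases the long-run rate.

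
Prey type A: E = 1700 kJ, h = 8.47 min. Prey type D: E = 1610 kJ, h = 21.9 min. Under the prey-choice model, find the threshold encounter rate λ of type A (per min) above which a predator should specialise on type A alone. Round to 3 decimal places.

0.068 per min

Drop type D once their profitability E₂/h₂ falls below the rate achievable on type A alone: E₂/h₂ = λE₁/(1 + λh₁).
Solve for λ: λE₁h₂ = E₂(1 + λh₁) → λ(E₁h₂ − E₂h₁) = E₂ → λ = E₂/(E₁h₂ − E₂h₁).
λ = 1610/(1700×21.9 − 1610×8.47) = 1610/2.359e+04 = 0.06824 per min.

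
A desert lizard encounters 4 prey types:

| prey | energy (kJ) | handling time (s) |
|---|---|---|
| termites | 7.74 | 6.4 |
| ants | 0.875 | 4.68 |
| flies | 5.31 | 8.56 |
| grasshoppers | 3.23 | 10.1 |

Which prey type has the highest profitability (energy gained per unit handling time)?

Profitability E/h (kJ/s): termites = 7.74/6.4 = 1.21, ants = 0.875/4.68 = 0.187, flies = 5.31/8.56 = 0.62, grasshoppers = 3.23/10.1 = 0.32.
Ranked: termites > flies > grasshoppers > ants.

termites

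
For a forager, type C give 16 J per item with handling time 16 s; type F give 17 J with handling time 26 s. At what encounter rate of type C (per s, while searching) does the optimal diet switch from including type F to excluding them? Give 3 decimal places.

At the threshold, the rate on type C alone equals the profitability of type F: λ·16/(1 + λ·16) = 17/26 = 0.6538.
Rearranging, λ(16 − 0.6538×16) = 0.6538, so λ = 0.6538/5.538 = 0.1181 per s.

0.118 per s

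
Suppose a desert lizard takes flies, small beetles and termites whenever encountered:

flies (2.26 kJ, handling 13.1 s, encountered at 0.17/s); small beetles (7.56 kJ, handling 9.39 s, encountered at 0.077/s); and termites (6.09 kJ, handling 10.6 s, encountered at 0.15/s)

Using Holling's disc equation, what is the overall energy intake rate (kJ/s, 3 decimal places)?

R = (0.17×2.26 + 0.077×7.56 + 0.15×6.09) / (1 + 0.17×13.1 + 0.077×9.39 + 0.15×10.6) = 1.88/5.54 = 0.3393 kJ/s.

0.339 kJ/s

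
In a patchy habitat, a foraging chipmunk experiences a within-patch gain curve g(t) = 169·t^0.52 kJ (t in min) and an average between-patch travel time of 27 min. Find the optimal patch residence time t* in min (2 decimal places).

29.25 min

By the marginal value theorem, leave when the instantaneous gain rate g'(t) equals the habitat-wide average g(t)/(T + t).
g'(t) = 0.52·169·t^-0.48. Setting 0.52·169·t^-0.48 = 169·t^0.52/(27+t) gives 0.52(27+t) = t, so 0.48·t = 0.52×27.
t* = 0.52×27/0.48 = 29.25 min.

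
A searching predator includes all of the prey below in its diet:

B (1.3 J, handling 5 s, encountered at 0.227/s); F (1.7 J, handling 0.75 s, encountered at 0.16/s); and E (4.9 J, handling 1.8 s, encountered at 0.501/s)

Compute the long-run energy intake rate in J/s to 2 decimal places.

R = (0.227×1.3 + 0.16×1.7 + 0.501×4.9) / (1 + 0.227×5 + 0.16×0.75 + 0.501×1.8) = 3.022/3.157 = 0.9573 J/s.

0.96 J/s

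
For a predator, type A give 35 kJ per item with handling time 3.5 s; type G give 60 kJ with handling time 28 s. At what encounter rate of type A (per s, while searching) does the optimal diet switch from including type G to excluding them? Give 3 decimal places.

At the threshold, the rate on type A alone equals the profitability of type G: λ·35/(1 + λ·3.5) = 60/28 = 2.143.
Rearranging, λ(35 − 2.143×3.5) = 2.143, so λ = 2.143/27.5 = 0.07792 per s.

0.078 per s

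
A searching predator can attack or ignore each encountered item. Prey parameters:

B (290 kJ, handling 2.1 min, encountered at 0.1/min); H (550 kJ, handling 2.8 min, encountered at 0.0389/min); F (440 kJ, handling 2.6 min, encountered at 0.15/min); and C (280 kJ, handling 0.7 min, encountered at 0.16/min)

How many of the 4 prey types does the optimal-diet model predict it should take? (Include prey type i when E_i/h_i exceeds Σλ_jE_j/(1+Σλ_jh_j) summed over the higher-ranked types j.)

Profitabilities (E/h, kJ/min): C 400, H 196, F 169, B 138. Add prey in this order while the next type's profitability exceeds the intake rate on those already taken.
Rate on top 1: 40.29. H: 196 > 40.29 → include.
Rate on top 2: 54.22. F: 169 > 54.22 → include.
Rate on top 3: 82.06. B: 138 > 82.06 → include.
Optimal diet: C, H, F, B — 4 of 4 types.

4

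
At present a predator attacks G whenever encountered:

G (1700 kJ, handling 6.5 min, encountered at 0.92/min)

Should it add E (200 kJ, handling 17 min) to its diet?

No

Current rate: (0.92×1700)/(1 + 0.92×6.5) = 224.1 kJ/min.
Profitability of E: 200/17 = 11.76 kJ/min.
11.76 < 224.1, so adding E would lower the average — exclude it.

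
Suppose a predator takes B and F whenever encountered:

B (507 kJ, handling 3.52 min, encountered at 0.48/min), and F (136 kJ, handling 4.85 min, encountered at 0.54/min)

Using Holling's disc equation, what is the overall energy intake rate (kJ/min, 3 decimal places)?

Energy encountered per unit search time: 0.48×507 + 0.54×136 = 316.8 kJ/min.
Handling time per unit search time: 0.48×3.52 + 0.54×4.85 = 4.309.
Rate = 316.8/(1 + 4.309) = 59.68 kJ/min.

59.677 kJ/min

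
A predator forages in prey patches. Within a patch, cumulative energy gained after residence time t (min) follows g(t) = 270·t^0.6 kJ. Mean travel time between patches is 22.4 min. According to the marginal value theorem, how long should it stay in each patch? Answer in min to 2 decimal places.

33.60 min

By the marginal value theorem, leave when the instantaneous gain rate g'(t) equals the habitat-wide average g(t)/(T + t).
g'(t) = 0.6·270·t^-0.4. Setting 0.6·270·t^-0.4 = 270·t^0.6/(22.4+t) gives 0.6(22.4+t) = t, so 0.40·t = 0.6×22.4.
t* = 0.6×22.4/0.40 = 33.6 min.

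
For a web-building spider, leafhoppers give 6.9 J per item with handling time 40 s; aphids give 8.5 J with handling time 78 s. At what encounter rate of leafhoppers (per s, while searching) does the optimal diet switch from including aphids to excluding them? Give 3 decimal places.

0.043 per s

Drop aphids once their profitability E₂/h₂ falls below the rate achievable on leafhoppers alone: E₂/h₂ = λE₁/(1 + λh₁).
Solve for λ: λE₁h₂ = E₂(1 + λh₁) → λ(E₁h₂ − E₂h₁) = E₂ → λ = E₂/(E₁h₂ − E₂h₁).
λ = 8.5/(6.9×78 − 8.5×40) = 8.5/198.2 = 0.04289 per s.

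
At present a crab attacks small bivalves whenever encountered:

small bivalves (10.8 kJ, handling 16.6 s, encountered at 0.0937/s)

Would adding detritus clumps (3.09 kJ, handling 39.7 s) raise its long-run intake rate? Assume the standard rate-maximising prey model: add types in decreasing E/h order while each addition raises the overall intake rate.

Intake rate on the current diet: R = (0.0937×10.8) / (1 + 0.0937×16.6) = 1.012/2.555 = 0.396 kJ/s.
Profitability of detritus clumps: 3.09/39.7 = 0.07783 kJ/s.
Since 0.07783 < R, time spent handling detritus clumps is better spent searching.

No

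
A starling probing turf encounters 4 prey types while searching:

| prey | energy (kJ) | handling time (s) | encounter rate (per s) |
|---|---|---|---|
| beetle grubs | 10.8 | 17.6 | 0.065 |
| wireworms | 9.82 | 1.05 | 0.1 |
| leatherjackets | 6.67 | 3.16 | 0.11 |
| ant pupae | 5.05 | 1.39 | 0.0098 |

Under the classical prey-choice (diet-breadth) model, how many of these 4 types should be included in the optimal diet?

3

Profitabilities (E/h, kJ/s): wireworms 9.35, ant pupae 3.63, leatherjackets 2.11, beetle grubs 0.614. Add prey in this order while the next type's profitability exceeds the intake rate on those already taken.
Rate on top 1: 0.8887. ant pupae: 3.63 > 0.8887 → include.
Rate on top 2: 0.9221. leatherjackets: 2.11 > 0.9221 → include.
Rate on top 3: 1.204. beetle grubs: 0.614 < 1.204 → exclude; stop.
Optimal diet: wireworms, ant pupae, leatherjackets — 3 of 4 types.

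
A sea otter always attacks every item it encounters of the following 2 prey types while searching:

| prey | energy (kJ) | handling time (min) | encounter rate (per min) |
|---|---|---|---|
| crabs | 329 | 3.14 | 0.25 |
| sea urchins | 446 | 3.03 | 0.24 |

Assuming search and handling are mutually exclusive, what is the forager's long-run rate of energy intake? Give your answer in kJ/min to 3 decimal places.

75.348 kJ/min

R = (0.25×329 + 0.24×446) / (1 + 0.25×3.14 + 0.24×3.03) = 189.3/2.512 = 75.35 kJ/min.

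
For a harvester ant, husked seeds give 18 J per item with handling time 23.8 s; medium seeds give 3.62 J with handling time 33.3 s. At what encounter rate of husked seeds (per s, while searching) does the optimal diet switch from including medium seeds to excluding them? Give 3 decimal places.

Drop medium seeds once their profitability E₂/h₂ falls below the rate achievable on husked seeds alone: E₂/h₂ = λE₁/(1 + λh₁).
Solve for λ: λE₁h₂ = E₂(1 + λh₁) → λ(E₁h₂ − E₂h₁) = E₂ → λ = E₂/(E₁h₂ − E₂h₁).
λ = 3.62/(18×33.3 − 3.62×23.8) = 3.62/513.2 = 0.007053 per s.

0.007 per s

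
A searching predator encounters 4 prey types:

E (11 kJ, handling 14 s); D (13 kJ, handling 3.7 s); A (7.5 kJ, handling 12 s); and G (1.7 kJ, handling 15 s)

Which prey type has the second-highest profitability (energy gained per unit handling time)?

In descending order of E/h:
D: 13/3.7 = 3.51 kJ/s
E: 11/14 = 0.786 kJ/s
A: 7.5/12 = 0.625 kJ/s
G: 1.7/15 = 0.113 kJ/s

E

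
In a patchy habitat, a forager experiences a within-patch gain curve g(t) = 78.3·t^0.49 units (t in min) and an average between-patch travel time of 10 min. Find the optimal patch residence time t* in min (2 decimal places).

Optimal t* satisfies g'(t*) = g(t*)/(T + t*).
g'(t) = 0.49·78.3·t^-0.51. Setting 0.49·78.3·t^-0.51 = 78.3·t^0.49/(10+t) gives 0.49(10+t) = t, so 0.51·t = 0.49×10.
t* = 0.49×10/0.51 = 9.608 min.

9.61 min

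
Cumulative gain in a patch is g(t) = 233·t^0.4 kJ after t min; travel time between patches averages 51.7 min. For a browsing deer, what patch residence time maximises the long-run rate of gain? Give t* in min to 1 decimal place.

34.5 min

Maximise g(t)/(T+t): set derivative to zero → g'(t)(T+t) = g(t).
g'(t) = 0.4·233·t^-0.6. Setting 0.4·233·t^-0.6 = 233·t^0.4/(51.7+t) gives 0.4(51.7+t) = t, so 0.60·t = 0.4×51.7.
t* = 0.4×51.7/0.60 = 34.47 min.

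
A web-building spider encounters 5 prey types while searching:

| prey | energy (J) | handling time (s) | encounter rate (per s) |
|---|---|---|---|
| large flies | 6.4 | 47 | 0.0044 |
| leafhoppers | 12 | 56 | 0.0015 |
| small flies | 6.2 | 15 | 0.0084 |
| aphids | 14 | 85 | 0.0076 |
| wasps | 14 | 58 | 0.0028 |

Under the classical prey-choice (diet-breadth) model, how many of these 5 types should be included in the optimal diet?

5

Profitabilities (E/h, J/s): small flies 0.413, wasps 0.241, leafhoppers 0.214, aphids 0.165, large flies 0.136. Add prey in this order while the next type's profitability exceeds the intake rate on those already taken.
Rate on top 1: 0.04625. wasps: 0.241 > 0.04625 → include.
Rate on top 2: 0.07085. leafhoppers: 0.214 > 0.07085 → include.
Rate on top 3: 0.07963. aphids: 0.165 > 0.07963 → include.
Rate on top 4: 0.1069. large flies: 0.136 > 0.1069 → include.
Optimal diet: small flies, wasps, leafhoppers, aphids, large flies — 5 of 5 types.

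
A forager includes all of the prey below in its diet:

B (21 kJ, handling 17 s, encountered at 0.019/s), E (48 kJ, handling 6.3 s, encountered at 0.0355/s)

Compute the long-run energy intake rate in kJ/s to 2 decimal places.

1.36 kJ/s

R = Σλ_iE_i / (1 + Σλ_ih_i)
Numerator: 0.019×21 + 0.0355×48 = 2.103
Denominator: 1 + 0.019×17 + 0.0355×6.3 = 1.547
R = 2.103/1.547 = 1.36 kJ/s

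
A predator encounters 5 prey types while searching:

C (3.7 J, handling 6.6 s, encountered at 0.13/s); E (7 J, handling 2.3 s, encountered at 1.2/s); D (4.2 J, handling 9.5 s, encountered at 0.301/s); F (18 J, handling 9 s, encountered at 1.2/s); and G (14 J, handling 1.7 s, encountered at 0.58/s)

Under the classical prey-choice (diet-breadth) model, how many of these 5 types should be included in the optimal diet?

Rank by E/h (J/s): G 8.24, E 3.04, F 2, C 0.561, D 0.442. Include each in turn until the next type's E/h falls below the running intake rate.
Rate on top 1: 4.089. E: 3.04 < 4.089 → exclude; stop.
Optimal diet: G — 1 of 5 types.

1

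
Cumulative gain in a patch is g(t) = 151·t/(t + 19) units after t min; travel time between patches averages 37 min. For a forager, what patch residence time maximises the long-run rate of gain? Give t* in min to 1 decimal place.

26.5 min

By the marginal value theorem, leave when the instantaneous gain rate g'(t) equals the habitat-wide average g(t)/(T + t).
g'(t) = 151·19/(t + 19)². Setting 151·19/(t+19)² = 151t/[(t+19)(37+t)] gives 19(37+t) = t(t+19), so t² = 19×37 = 703.
t* = √703 = 26.51 min.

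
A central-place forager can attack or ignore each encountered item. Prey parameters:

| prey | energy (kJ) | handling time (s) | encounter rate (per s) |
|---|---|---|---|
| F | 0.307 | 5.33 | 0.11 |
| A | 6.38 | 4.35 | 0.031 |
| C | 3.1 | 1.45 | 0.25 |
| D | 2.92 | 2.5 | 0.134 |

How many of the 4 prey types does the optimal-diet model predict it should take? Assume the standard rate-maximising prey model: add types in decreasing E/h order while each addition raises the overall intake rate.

3

Profitabilities (E/h, kJ/s): C 2.14, A 1.47, D 1.17, F 0.0576. Add prey in this order while the next type's profitability exceeds the intake rate on those already taken.
Rate on top 1: 0.5688. A: 1.47 > 0.5688 → include.
Rate on top 2: 0.6497. D: 1.17 > 0.6497 → include.
Rate on top 3: 0.7444. F: 0.0576 < 0.7444 → exclude; stop.
Optimal diet: C, A, D — 3 of 4 types.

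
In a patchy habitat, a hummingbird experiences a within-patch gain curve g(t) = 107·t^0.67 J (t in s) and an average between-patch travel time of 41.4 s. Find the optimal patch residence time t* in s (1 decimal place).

84.1 s

By the marginal value theorem, leave when the instantaneous gain rate g'(t) equals the habitat-wide average g(t)/(T + t).
g'(t) = 0.67·107·t^-0.33. Setting 0.67·107·t^-0.33 = 107·t^0.67/(41.4+t) gives 0.67(41.4+t) = t, so 0.33·t = 0.67×41.4.
t* = 0.67×41.4/0.33 = 84.05 s.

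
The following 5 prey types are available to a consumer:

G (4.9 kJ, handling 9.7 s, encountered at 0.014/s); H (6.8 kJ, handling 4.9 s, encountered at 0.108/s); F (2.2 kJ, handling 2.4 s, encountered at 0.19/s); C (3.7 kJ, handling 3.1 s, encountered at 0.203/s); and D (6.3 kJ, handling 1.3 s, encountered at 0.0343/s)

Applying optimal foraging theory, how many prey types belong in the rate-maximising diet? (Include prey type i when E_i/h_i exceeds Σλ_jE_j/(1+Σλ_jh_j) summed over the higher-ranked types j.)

4

Profitabilities (E/h, kJ/s): D 4.85, H 1.39, C 1.19, F 0.917, G 0.505. Add prey in this order while the next type's profitability exceeds the intake rate on those already taken.
Rate on top 1: 0.2069. H: 1.39 > 0.2069 → include.
Rate on top 2: 0.6039. C: 1.19 > 0.6039 → include.
Rate on top 3: 0.7724. F: 0.917 > 0.7724 → include.
Rate on top 4: 0.7971. G: 0.505 < 0.7971 → exclude; stop.
Optimal diet: D, H, C, F — 4 of 5 types.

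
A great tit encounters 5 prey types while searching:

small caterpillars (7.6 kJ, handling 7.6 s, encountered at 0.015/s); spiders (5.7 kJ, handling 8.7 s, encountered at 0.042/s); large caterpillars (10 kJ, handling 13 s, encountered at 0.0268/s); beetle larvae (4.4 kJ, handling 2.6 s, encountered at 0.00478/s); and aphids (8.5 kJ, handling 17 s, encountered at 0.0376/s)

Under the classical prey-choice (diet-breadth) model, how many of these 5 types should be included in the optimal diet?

5

E/h in descending order: beetle larvae 1.69, small caterpillars 1, large caterpillars 0.769, spiders 0.655, aphids 0.5 kJ/s. The optimal diet is the largest prefix of this list for which every included type satisfies E_i/h_i > R on the types above it.
Rate on top 1: 0.02077. small caterpillars: 1 > 0.02077 → include.
Rate on top 2: 0.1199. large caterpillars: 0.769 > 0.1199 → include.
Rate on top 3: 0.2733. spiders: 0.655 > 0.2733 → include.
Rate on top 4: 0.3491. aphids: 0.5 > 0.3491 → include.
Optimal diet: beetle larvae, small caterpillars, large caterpillars, spiders, aphids — 5 of 5 types.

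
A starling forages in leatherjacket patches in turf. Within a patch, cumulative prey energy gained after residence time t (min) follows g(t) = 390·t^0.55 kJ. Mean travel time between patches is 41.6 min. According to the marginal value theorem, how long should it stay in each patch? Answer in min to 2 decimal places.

By the marginal value theorem, leave when the instantaneous gain rate g'(t) equals the habitat-wide average g(t)/(T + t).
g'(t) = 0.55·390·t^-0.45. Setting 0.55·390·t^-0.45 = 390·t^0.55/(41.6+t) gives 0.55(41.6+t) = t, so 0.45·t = 0.55×41.6.
t* = 0.55×41.6/0.45 = 50.84 min.

50.84 min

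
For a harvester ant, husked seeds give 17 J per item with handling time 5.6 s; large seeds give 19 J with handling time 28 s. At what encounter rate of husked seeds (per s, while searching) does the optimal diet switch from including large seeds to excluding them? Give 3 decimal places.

0.051 per s

At the threshold, the rate on husked seeds alone equals the profitability of large seeds: λ·17/(1 + λ·5.6) = 19/28 = 0.6786.
Rearranging, λ(17 − 0.6786×5.6) = 0.6786, so λ = 0.6786/13.2 = 0.05141 per s.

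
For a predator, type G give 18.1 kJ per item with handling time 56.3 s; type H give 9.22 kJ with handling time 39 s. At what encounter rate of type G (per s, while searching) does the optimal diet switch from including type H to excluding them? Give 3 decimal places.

At the threshold, the rate on type G alone equals the profitability of type H: λ·18.1/(1 + λ·56.3) = 9.22/39 = 0.2364.
Rearranging, λ(18.1 − 0.2364×56.3) = 0.2364, so λ = 0.2364/4.79 = 0.04935 per s.

0.049 per s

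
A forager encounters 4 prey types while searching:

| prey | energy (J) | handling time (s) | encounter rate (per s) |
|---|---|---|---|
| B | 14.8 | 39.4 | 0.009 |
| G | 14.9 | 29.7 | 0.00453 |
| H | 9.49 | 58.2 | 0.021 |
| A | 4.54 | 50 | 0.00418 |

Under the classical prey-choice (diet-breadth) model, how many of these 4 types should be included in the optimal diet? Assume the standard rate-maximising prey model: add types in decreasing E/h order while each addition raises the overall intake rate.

Rank by E/h (J/s): G 0.502, B 0.376, H 0.163, A 0.0908. Include each in turn until the next type's E/h falls below the running intake rate.
Rate on top 1: 0.05949. B: 0.376 > 0.05949 → include.
Rate on top 2: 0.1348. H: 0.163 > 0.1348 → include.
Rate on top 3: 0.1475. A: 0.0908 < 0.1475 → exclude; stop.
Optimal diet: G, B, H — 3 of 4 types.

3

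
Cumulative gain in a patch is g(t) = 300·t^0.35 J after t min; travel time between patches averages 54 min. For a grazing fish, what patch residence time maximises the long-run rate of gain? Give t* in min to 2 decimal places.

29.08 min

Maximise g(t)/(T+t): set derivative to zero → g'(t)(T+t) = g(t).
g'(t) = 0.35·300·t^-0.65. Setting 0.35·300·t^-0.65 = 300·t^0.35/(54+t) gives 0.35(54+t) = t, so 0.65·t = 0.35×54.
t* = 0.35×54/0.65 = 29.08 min.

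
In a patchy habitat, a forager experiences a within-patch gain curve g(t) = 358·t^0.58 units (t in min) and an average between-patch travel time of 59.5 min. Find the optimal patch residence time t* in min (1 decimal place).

Maximise g(t)/(T+t): set derivative to zero → g'(t)(T+t) = g(t).
g'(t) = 0.58·358·t^-0.42. Setting 0.58·358·t^-0.42 = 358·t^0.58/(59.5+t) gives 0.58(59.5+t) = t, so 0.42·t = 0.58×59.5.
t* = 0.58×59.5/0.42 = 82.17 min.

82.2 min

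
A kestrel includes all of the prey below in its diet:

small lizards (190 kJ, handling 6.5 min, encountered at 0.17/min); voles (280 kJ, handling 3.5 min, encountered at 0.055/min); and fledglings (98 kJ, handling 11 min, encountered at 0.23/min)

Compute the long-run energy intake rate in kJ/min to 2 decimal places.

R = (0.17×190 + 0.055×280 + 0.23×98) / (1 + 0.17×6.5 + 0.055×3.5 + 0.23×11) = 70.24/4.828 = 14.55 kJ/min.

14.55 kJ/min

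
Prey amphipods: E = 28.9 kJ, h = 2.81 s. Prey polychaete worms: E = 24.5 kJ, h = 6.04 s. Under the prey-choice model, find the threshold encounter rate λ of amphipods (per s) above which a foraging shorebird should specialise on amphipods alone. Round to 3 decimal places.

0.232 per s

Drop polychaete worms once their profitability E₂/h₂ falls below the rate achievable on amphipods alone: E₂/h₂ = λE₁/(1 + λh₁).
Solve for λ: λE₁h₂ = E₂(1 + λh₁) → λ(E₁h₂ − E₂h₁) = E₂ → λ = E₂/(E₁h₂ − E₂h₁).
λ = 24.5/(28.9×6.04 − 24.5×2.81) = 24.5/105.7 = 0.2318 per s.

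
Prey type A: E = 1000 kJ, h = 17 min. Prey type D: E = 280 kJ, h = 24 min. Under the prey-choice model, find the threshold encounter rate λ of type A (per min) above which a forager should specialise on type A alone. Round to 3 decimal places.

At the threshold, the rate on type A alone equals the profitability of type D: λ·1000/(1 + λ·17) = 280/24 = 11.67.
Rearranging, λ(1000 − 11.67×17) = 11.67, so λ = 11.67/801.7 = 0.01455 per min.

0.015 per min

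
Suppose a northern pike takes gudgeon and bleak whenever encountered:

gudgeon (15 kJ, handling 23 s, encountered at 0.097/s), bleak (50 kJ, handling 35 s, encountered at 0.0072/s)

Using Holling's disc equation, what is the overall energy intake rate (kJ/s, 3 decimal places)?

Energy encountered per unit search time: 0.097×15 + 0.0072×50 = 1.815 kJ/s.
Handling time per unit search time: 0.097×23 + 0.0072×35 = 2.483.
Rate = 1.815/(1 + 2.483) = 0.5211 kJ/s.

0.521 kJ/s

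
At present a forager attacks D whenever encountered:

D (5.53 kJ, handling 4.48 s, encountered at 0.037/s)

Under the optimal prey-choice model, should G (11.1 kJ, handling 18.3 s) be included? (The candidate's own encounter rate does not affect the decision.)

Intake rate on the current diet: R = (0.037×5.53) / (1 + 0.037×4.48) = 0.2046/1.166 = 0.1755 kJ/s.
G: E/h = 11.1/18.3 = 0.6066 kJ/s.
Since 0.6066 > R, including G increases the long-run rate.

Yes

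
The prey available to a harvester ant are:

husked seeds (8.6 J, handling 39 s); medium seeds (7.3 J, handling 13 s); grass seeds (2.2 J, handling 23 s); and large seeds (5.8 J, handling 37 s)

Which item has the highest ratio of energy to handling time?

medium seeds

Profitability E/h (J/s): husked seeds = 8.6/39 = 0.221, medium seeds = 7.3/13 = 0.562, grass seeds = 2.2/23 = 0.0957, large seeds = 5.8/37 = 0.157.
Ranked: medium seeds > husked seeds > large seeds > grass seeds.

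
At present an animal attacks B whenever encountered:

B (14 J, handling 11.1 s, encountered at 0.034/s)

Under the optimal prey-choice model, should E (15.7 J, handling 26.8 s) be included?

Intake rate on the current diet: R = (0.034×14) / (1 + 0.034×11.1) = 0.476/1.377 = 0.3456 J/s.
Profitability of E: 15.7/26.8 = 0.5858 J/s.
Since 0.5858 > R, including E increases the long-run rate.

Yes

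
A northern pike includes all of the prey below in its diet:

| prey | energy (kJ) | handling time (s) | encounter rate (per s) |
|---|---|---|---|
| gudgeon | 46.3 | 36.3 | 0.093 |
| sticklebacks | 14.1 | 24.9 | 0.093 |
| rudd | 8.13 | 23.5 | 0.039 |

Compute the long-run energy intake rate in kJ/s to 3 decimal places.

R = Σλ_iE_i / (1 + Σλ_ih_i)
Numerator: 0.093×46.3 + 0.093×14.1 + 0.039×8.13 = 5.934
Denominator: 1 + 0.093×36.3 + 0.093×24.9 + 0.039×23.5 = 7.608
R = 5.934/7.608 = 0.78 kJ/s

0.780 kJ/s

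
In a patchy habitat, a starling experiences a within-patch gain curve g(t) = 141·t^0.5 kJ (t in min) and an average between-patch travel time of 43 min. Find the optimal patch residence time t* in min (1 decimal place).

43.0 min

Maximise g(t)/(T+t): set derivative to zero → g'(t)(T+t) = g(t).
g'(t) = 0.5·141·t^-0.5. Setting 0.5·141·t^-0.5 = 141·t^0.5/(43+t) gives 0.5(43+t) = t, so 0.50·t = 0.5×43.
t* = 0.5×43/0.50 = 43 min.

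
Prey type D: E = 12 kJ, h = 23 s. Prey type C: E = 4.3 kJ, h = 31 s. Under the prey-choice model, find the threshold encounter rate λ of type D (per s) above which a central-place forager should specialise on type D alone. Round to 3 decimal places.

0.016 per s

At the threshold, the rate on type D alone equals the profitability of type C: λ·12/(1 + λ·23) = 4.3/31 = 0.1387.
Rearranging, λ(12 − 0.1387×23) = 0.1387, so λ = 0.1387/8.81 = 0.01575 per s.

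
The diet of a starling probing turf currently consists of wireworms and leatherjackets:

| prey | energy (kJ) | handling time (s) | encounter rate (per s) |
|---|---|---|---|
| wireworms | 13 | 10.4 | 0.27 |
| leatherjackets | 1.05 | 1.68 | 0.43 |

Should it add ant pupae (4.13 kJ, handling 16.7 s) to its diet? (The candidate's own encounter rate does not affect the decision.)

Current rate: (0.27×13 + 0.43×1.05)/(1 + 0.27×10.4 + 0.43×1.68) = 0.8744 kJ/s.
Profitability of ant pupae: 4.13/16.7 = 0.2473 kJ/s.
0.2473 < 0.8744, so adding ant pupae would lower the average — exclude it.

No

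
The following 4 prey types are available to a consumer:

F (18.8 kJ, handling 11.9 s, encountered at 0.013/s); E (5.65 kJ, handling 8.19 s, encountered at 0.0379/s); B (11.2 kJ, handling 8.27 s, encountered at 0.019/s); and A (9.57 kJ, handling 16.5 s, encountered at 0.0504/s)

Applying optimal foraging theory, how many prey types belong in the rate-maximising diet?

4

Rank by E/h (kJ/s): F 1.58, B 1.35, E 0.69, A 0.58. Include each in turn until the next type's E/h falls below the running intake rate.
Rate on top 1: 0.2117. B: 1.35 > 0.2117 → include.
Rate on top 2: 0.3485. E: 0.69 > 0.3485 → include.
Rate on top 3: 0.4138. A: 0.58 > 0.4138 → include.
Optimal diet: F, B, E, A — 4 of 4 types.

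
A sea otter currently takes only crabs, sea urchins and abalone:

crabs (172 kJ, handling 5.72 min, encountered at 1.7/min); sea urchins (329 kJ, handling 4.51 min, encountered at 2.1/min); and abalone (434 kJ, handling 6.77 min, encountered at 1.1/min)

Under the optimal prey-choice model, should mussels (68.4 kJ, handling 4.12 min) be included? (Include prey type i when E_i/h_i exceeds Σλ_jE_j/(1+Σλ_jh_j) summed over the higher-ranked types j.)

No

Current rate: (1.7×172 + 2.1×329 + 1.1×434)/(1 + 1.7×5.72 + 2.1×4.51 + 1.1×6.77) = 52.84 kJ/min.
Profitability of mussels: 68.4/4.12 = 16.6 kJ/min.
Since 16.6 < R, time spent handling mussels is better spent searching.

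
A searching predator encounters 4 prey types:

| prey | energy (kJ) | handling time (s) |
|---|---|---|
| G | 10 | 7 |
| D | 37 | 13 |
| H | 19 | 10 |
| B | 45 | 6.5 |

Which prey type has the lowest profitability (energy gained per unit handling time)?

Profitability E/h (kJ/s): G = 10/7 = 1.43, D = 37/13 = 2.85, H = 19/10 = 1.9, B = 45/6.5 = 6.92.
Ranked: B > D > H > G.

G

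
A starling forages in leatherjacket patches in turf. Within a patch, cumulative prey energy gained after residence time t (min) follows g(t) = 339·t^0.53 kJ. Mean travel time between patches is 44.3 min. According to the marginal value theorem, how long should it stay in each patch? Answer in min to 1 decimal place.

By the marginal value theorem, leave when the instantaneous gain rate g'(t) equals the habitat-wide average g(t)/(T + t).
g'(t) = 0.53·339·t^-0.47. Setting 0.53·339·t^-0.47 = 339·t^0.53/(44.3+t) gives 0.53(44.3+t) = t, so 0.47·t = 0.53×44.3.
t* = 0.53×44.3/0.47 = 49.96 min.

50.0 min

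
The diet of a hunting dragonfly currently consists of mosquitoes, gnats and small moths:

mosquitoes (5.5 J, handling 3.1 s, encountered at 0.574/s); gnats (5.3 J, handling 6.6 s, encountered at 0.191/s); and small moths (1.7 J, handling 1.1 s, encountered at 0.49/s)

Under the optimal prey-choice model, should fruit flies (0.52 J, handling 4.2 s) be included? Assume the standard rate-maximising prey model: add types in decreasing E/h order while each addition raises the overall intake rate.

No

Intake rate on the current diet: R = (0.574×5.5 + 0.191×5.3 + 0.49×1.7) / (1 + 0.574×3.1 + 0.191×6.6 + 0.49×1.1) = 5.002/4.579 = 1.092 J/s.
Profitability of fruit flies: 0.52/4.2 = 0.1238 J/s.
Since 0.1238 < R, time spent handling fruit flies is better spent searching.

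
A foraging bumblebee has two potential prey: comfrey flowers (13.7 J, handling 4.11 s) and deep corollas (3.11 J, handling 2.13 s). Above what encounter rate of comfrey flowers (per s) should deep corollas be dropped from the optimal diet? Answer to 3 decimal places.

0.190 per s

At the threshold, the rate on comfrey flowers alone equals the profitability of deep corollas: λ·13.7/(1 + λ·4.11) = 3.11/2.13 = 1.46.
Rearranging, λ(13.7 − 1.46×4.11) = 1.46, so λ = 1.46/7.699 = 0.1896 per s.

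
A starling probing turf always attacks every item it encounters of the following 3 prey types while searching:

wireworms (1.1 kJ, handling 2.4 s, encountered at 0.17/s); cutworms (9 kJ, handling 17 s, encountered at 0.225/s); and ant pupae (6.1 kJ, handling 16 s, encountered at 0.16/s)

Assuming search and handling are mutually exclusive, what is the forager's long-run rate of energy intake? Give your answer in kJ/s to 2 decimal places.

R = (0.17×1.1 + 0.225×9 + 0.16×6.1) / (1 + 0.17×2.4 + 0.225×17 + 0.16×16) = 3.188/7.793 = 0.4091 kJ/s.

0.41 kJ/s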